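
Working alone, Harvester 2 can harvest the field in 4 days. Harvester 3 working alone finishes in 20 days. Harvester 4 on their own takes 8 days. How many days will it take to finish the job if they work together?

Combined rate: 1/4 + 1/20 + 1/8 = (10 + 2 + 5)/40 = 17/40 per day.
Time = 1 ÷ (17/40) = 40/17 days.

40/17 days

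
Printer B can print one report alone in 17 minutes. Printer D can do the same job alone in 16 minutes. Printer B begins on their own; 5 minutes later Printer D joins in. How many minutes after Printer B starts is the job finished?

In the first 5 minutes Printer B alone does 5/17 of the job, leaving 12/17.
Once everyone is working, combined rate: 1/17 + 1/16 = (16 + 17)/272 = 33/272 per minute.
Remaining 12/17 at 33/272 per minute takes 64/11 minutes.
Total from the start = 5 + 64/11 = 119/11 minutes.

119/11 minutes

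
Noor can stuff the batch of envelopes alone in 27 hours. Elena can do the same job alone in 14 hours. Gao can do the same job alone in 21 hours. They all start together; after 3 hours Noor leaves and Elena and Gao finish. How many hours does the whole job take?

112/15 hours

In the first 3 hours the combined rate is 59/378, so 59/126 of the job is done, leaving 67/126.
After Noor leaves the rate is 5/42 per hour; the remaining 67/126 takes 67/15 hours.
Total = 3 + 67/15 = 112/15 hours.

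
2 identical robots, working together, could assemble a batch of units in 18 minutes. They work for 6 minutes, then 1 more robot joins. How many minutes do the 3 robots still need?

One robot does 1/36 of the job per minute.
After 6 minutes with 2 robots, 1/3 is done (2/3 left).
With 3 robots the rate is 3/36 = 1/12, so the rest takes 2/3 ÷ 1/12 = 8 minutes.

8 minutes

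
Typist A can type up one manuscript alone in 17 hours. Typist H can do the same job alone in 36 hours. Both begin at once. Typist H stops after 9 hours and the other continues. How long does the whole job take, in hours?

In the first 9 hours the combined rate is 53/612, so 53/68 of the job is done, leaving 15/68.
After Typist H leaves the rate is 1/17 per hour; the remaining 15/68 takes 15/4 hours.
Total = 9 + 15/4 = 51/4 hours.

51/4 hours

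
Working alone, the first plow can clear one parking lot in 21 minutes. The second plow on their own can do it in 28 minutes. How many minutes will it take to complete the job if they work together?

12 minutes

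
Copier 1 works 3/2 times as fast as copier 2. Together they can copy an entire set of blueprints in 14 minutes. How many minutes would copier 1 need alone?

70/3 minutes

Let copier 2's rate be r; then copier 1's rate is (3/2)r, so together (3/2 + 1)r = (5/2)r = 1/14.
Thus r = 1/35 per minute.
Copier 2 alone: 35 minutes; copier 1 alone: 70/3 minutes.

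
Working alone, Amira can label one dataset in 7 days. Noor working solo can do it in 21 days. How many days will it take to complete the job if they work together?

With two workers the combined time is the product over the sum: 7·21/(7+21) = 147/28 = 21/4 days.

21/4 days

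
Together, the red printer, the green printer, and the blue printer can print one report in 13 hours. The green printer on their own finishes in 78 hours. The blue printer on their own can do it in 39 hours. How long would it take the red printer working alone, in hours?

26 hours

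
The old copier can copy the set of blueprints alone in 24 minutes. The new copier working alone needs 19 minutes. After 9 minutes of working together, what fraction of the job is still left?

23/152

Combined rate: 1/24 + 1/19 = (19 + 24)/456 = 43/456 per minute.
In 9 minutes they complete 9·43/456 = 129/152 of the job.
So 23/152 remains.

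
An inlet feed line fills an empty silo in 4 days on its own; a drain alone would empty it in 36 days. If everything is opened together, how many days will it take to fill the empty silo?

Net rate = 1/4 − 1/36 = (9 − 1)/36 = 8/36 = 2/9 per day.
Filling time = 1 ÷ (2/9) = 9/2 days.

9/2 days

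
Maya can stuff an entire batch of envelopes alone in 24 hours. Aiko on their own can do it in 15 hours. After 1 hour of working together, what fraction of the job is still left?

107/120

Combined rate: 1/24 + 1/15 = (5 + 8)/120 = 13/120 per hour.
In 1 hour they complete 1·13/120 = 13/120 of the job.
So 107/120 remains.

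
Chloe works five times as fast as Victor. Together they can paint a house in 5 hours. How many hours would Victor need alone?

30 hours

Let Victor's rate be r; then Chloe's rate is 5r, so together (5 + 1)r = 6r = 1/5.
Thus r = 1/30 per hour.
Victor alone: 30 hours; Chloe alone: 6 hours.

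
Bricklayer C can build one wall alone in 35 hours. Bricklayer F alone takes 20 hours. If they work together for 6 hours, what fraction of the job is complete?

Combined rate: 1/35 + 1/20 = (4 + 7)/140 = 11/140 per hour.
In 6 hours they complete 6·11/140 = 33/70 of the job.

33/70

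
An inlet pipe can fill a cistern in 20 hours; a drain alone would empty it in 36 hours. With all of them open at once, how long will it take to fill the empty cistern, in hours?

Net rate = 1/20 − 1/36 = (9 − 5)/180 = 4/180 = 1/45 per hour.
Filling time = 1 ÷ (1/45) = 45 hours.

45 hours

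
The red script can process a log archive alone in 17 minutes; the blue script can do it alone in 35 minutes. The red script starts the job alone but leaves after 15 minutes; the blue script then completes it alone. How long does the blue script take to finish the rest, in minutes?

In 15 minutes the red script does 15/17 of the job, leaving 2/17.
The blue script works at 1/35 per minute, so finishing takes 2/17 ÷ 1/35 = 70/17 minutes.

70/17 minutes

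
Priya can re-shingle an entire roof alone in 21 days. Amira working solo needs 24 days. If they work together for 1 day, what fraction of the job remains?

51/56

Combined rate: 1/21 + 1/24 = (8 + 7)/168 = 15/168 = 5/56 per day.
In 1 day they complete 1·5/56 = 5/56 of the job.
So 51/56 remains.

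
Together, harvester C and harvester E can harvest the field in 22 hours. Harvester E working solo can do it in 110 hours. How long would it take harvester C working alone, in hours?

Combined rate is 1/22 per hour.
Known contribution: 1/110 per hour.
So harvester C's rate is 1/22 − 1/110 = 2/55, meaning 55/2 hours alone.

55/2 hours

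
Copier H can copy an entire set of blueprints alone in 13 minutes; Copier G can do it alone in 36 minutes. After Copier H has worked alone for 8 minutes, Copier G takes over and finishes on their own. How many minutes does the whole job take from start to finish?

284/13 minutes

In 8 minutes Copier H does 8/13 of the job, leaving 5/13.
Copier G works at 1/36 per minute, so finishing takes 5/13 ÷ 1/36 = 180/13 minutes.
Total time = 8 + 180/13 = 284/13 minutes.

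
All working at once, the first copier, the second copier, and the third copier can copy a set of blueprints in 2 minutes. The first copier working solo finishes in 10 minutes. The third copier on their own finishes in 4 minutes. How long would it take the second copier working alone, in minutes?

20/3 minutes

Combined rate is 1/2 per minute.
Known contribution: 1/10 + 1/4 = (2 + 5)/20 = 7/20 per minute.
So the second copier's rate is 1/2 − 7/20 = 3/20, meaning 20/3 minutes alone.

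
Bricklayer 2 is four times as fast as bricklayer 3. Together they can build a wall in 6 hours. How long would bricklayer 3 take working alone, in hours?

30 hours

Let bricklayer 3's rate be r; then bricklayer 2's rate is 4r, so together (4 + 1)r = 5r = 1/6.
Thus r = 1/30 per hour.
Bricklayer 3 alone: 30 hours; bricklayer 2 alone: 15/2 hours.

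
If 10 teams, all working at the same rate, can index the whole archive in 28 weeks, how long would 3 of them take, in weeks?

Total work is 10·28 = 280 team-weeks.
With 3 teams: 280/3 weeks.

280/3 weeks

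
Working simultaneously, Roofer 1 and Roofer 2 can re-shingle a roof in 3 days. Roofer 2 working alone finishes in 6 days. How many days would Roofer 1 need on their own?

Combined rate is 1/3 per day.
Known contribution: 1/6 per day.
So Roofer 1's rate is 1/3 − 1/6 = 1/6, meaning 6 days alone.

6 days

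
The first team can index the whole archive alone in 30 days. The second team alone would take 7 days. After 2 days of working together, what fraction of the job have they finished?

37/105

Combined rate: 1/30 + 1/7 = (7 + 30)/210 = 37/210 per day.
In 2 days they complete 2·37/210 = 37/105 of the job.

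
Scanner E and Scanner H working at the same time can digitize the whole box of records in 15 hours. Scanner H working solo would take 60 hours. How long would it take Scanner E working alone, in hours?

20 hours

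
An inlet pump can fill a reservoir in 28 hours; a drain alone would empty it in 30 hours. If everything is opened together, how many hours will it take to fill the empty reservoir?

420 hours

Net rate = 1/28 − 1/30 = (15 − 14)/420 = 1/420 per hour.
Filling time = 1 ÷ (1/420) = 420 hours.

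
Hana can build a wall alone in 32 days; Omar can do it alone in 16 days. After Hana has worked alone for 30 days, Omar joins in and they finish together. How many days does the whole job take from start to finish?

In 30 days Hana does 30/32 = 15/16 of the job, leaving 1/16.
Hana and Omar together work at 3/32 per day, so finishing takes 1/16 ÷ 3/32 = 2/3 days.
Total time = 30 + 2/3 = 92/3 days.

92/3 days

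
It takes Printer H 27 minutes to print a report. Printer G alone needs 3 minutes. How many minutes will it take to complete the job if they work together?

Combined rate: 1/27 + 1/3 = (1 + 9)/27 = 10/27 per minute.
Time = 1 ÷ (10/27) = 27/10 minutes.

27/10 minutes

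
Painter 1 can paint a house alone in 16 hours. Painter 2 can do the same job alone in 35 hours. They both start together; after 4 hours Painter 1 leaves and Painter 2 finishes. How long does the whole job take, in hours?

In the first 4 hours the combined rate is 51/560, so 51/140 of the job is done, leaving 89/140.
After Painter 1 leaves the rate is 1/35 per hour; the remaining 89/140 takes 89/4 hours.
Total = 4 + 89/4 = 105/4 hours.

105/4 hours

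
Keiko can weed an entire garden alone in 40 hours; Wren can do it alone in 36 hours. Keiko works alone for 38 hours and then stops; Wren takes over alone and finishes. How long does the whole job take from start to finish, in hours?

In 38 hours Keiko does 38/40 = 19/20 of the job, leaving 1/20.
Wren works at 1/36 per hour, so finishing takes 1/20 ÷ 1/36 = 9/5 hours.
Total time = 38 + 9/5 = 199/5 hours.

199/5 hours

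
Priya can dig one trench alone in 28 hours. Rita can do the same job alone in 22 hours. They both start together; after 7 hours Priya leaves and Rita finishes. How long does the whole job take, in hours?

In the first 7 hours the combined rate is 25/308, so 25/44 of the job is done, leaving 19/44.
After Priya leaves the rate is 1/22 per hour; the remaining 19/44 takes 19/2 hours.
Total = 7 + 19/2 = 33/2 hours.

33/2 hours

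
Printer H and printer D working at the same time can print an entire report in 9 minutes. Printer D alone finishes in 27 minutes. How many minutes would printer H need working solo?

Combined rate is 1/9 per minute.
Known contribution: 1/27 per minute.
So printer H's rate is 1/9 − 1/27 = 2/27, meaning 27/2 minutes alone.

27/2 minutes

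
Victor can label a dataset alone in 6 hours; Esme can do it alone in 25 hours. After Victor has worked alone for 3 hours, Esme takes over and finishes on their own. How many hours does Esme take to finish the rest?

In 3 hours Victor does 3/6 = 1/2 of the job, leaving 1/2.
Esme works at 1/25 per hour, so finishing takes 1/2 ÷ 1/25 = 25/2 hours.

25/2 hours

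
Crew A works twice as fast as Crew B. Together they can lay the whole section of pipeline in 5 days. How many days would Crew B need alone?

15 days

Let Crew B's rate be r; then Crew A's rate is 2r, so together (2 + 1)r = 3r = 1/5.
Thus r = 1/15 per day.
Crew B alone: 15 days; Crew A alone: 15/2 days.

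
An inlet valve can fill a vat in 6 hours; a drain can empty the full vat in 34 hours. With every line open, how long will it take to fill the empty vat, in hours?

51/7 hours

Net rate = 1/6 − 1/34 = (17 − 3)/102 = 14/102 = 7/51 per hour.
Filling time = 1 ÷ (7/51) = 51/7 hours.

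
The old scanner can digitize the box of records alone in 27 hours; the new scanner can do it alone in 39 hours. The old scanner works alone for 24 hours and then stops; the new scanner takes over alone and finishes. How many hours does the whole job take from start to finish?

85/3 hours

In 24 hours the old scanner does 24/27 = 8/9 of the job, leaving 1/9.
The new scanner works at 1/39 per hour, so finishing takes 1/9 ÷ 1/39 = 13/3 hours.
Total time = 24 + 13/3 = 85/3 hours.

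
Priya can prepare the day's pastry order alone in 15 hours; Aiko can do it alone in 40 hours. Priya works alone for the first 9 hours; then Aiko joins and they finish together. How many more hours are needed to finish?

In 9 hours Priya does 9/15 = 3/5 of the job, leaving 2/5.
Priya and Aiko together work at 11/120 per hour, so finishing takes 2/5 ÷ 11/120 = 48/11 hours.

48/11 hours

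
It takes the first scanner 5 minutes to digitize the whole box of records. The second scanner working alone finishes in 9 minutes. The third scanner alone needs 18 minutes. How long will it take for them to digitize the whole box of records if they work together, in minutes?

30/11 minutes

Combined rate: 1/5 + 1/9 + 1/18 = (18 + 10 + 5)/90 = 33/90 = 11/30 per minute.
Time = 1 ÷ (11/30) = 30/11 minutes.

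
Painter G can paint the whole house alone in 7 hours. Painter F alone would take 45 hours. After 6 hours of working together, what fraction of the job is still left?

Combined rate: 1/7 + 1/45 = (45 + 7)/315 = 52/315 per hour.
In 6 hours they complete 6·52/315 = 104/105 of the job.
So 1/105 remains.

1/105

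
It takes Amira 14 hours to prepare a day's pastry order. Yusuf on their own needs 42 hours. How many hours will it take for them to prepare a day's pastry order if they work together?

21/2 hours

Combined rate: 1/14 + 1/42 = (3 + 1)/42 = 4/42 = 2/21 per hour.
Time = 1 ÷ (2/21) = 21/2 hours.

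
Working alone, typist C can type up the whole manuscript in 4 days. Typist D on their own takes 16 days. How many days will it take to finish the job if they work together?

16/5 days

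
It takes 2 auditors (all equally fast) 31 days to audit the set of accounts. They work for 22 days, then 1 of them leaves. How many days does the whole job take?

40 days

One auditor does 1/62 of the job per day.
After 22 days with 2 auditors, 22/31 is done (9/31 left).
With 1 auditor the rate is 1/62, so the rest takes 9/31 ÷ 1/62 = 18 days.
Total = 22 + 18 = 40 days.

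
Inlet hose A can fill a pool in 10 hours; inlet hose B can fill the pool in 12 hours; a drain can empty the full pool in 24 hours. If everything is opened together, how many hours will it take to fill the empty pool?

Net rate = 1/10 + 1/12 − 1/24 = (12 + 10 − 5)/120 = 17/120 per hour.
Filling time = 1 ÷ (17/120) = 120/17 hours.

120/17 hours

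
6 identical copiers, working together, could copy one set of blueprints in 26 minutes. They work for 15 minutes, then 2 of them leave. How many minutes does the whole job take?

One copier does 1/156 of the job per minute.
After 15 minutes with 6 copiers, 15/26 is done (11/26 left).
With 4 copiers the rate is 4/156 = 1/39, so the rest takes 11/26 ÷ 1/39 = 33/2 minutes.
Total = 15 + 33/2 = 63/2 minutes.

63/2 minutes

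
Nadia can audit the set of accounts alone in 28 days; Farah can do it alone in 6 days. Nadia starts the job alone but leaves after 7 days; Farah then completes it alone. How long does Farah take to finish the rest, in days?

9/2 days

In 7 days Nadia does 7/28 = 1/4 of the job, leaving 3/4.
Farah works at 1/6 per day, so finishing takes 3/4 ÷ 1/6 = 9/2 days.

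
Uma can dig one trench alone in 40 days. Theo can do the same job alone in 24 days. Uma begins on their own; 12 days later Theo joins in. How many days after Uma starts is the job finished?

In the first 12 days Uma alone does 12/40 = 3/10 of the job, leaving 7/10.
Once everyone is working, combined rate: 1/40 + 1/24 = (3 + 5)/120 = 8/120 = 1/15 per day.
Remaining 7/10 at 1/15 per day takes 21/2 days.
Total from the start = 12 + 21/2 = 45/2 days.

45/2 days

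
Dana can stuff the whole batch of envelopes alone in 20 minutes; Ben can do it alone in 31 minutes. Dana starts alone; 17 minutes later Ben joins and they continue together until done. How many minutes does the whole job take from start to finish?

In 17 minutes Dana does 17/20 of the job, leaving 3/20.
Dana and Ben together work at 51/620 per minute, so finishing takes 3/20 ÷ 51/620 = 31/17 minutes.
Total time = 17 + 31/17 = 320/17 minutes.

320/17 minutes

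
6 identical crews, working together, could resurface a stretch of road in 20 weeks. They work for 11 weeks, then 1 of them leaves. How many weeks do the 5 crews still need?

One crew does 1/120 of the job per week.
After 11 weeks with 6 crews, 11/20 is done (9/20 left).
With 5 crews the rate is 5/120 = 1/24, so the rest takes 9/20 ÷ 1/24 = 54/5 weeks.

54/5 weeks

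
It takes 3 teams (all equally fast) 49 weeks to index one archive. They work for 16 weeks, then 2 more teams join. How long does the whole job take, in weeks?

One team does 1/147 of the job per week.
After 16 weeks with 3 teams, 16/49 is done (33/49 left).
With 5 teams the rate is 5/147, so the rest takes 33/49 ÷ 5/147 = 99/5 weeks.
Total = 16 + 99/5 = 179/5 weeks.

179/5 weeks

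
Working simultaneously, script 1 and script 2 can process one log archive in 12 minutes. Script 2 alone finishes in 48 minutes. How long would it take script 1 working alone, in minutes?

16 minutes

Combined rate is 1/12 per minute.
Known contribution: 1/48 per minute.
So script 1's rate is 1/12 − 1/48 = 1/16, meaning 16 minutes alone.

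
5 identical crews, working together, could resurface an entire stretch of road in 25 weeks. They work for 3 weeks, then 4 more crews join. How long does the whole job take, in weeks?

One crew does 1/125 of the job per week.
After 3 weeks with 5 crews, 3/25 is done (22/25 left).
With 9 crews the rate is 9/125, so the rest takes 22/25 ÷ 9/125 = 110/9 weeks.
Total = 3 + 110/9 = 137/9 weeks.

137/9 weeks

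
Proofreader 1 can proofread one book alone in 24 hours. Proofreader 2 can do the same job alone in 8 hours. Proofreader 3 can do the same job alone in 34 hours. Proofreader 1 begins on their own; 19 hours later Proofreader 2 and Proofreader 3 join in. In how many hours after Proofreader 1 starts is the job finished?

321/16 hours

In the first 19 hours Proofreader 1 alone does 19/24 of the job, leaving 5/24.
Once everyone is working, combined rate: 1/24 + 1/8 + 1/34 = (17 + 51 + 12)/408 = 80/408 = 10/51 per hour.
Remaining 5/24 at 10/51 per hour takes 17/16 hours.
Total from the start = 19 + 17/16 = 321/16 hours.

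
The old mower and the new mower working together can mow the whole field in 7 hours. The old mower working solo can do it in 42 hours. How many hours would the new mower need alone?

Combined rate is 1/7 per hour.
Known contribution: 1/42 per hour.
So the new mower's rate is 1/7 − 1/42 = 5/42, meaning 42/5 hours alone.

42/5 hours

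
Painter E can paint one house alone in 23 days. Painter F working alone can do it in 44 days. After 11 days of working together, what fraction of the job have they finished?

67/92

Combined rate: 1/23 + 1/44 = (44 + 23)/1012 = 67/1012 per day.
In 11 days they complete 11·67/1012 = 67/92 of the job.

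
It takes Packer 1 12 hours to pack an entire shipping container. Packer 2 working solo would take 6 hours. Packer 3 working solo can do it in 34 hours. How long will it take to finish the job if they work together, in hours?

68/19 hours

Combined rate: 1/12 + 1/6 + 1/34 = (17 + 34 + 6)/204 = 57/204 = 19/68 per hour.
Time = 1 ÷ (19/68) = 68/19 hours.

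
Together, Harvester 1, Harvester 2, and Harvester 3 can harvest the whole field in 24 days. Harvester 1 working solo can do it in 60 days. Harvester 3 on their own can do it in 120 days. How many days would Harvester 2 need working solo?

Combined rate is 1/24 per day.
Known contribution: 1/60 + 1/120 = (2 + 1)/120 = 3/120 = 1/40 per day.
So Harvester 2's rate is 1/24 − 1/40 = 1/60, meaning 60 days alone.

60 days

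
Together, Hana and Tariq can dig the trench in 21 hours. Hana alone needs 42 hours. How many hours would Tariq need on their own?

Combined rate is 1/21 per hour.
Known contribution: 1/42 per hour.
So Tariq's rate is 1/21 − 1/42 = 1/42, meaning 42 hours alone.

42 hours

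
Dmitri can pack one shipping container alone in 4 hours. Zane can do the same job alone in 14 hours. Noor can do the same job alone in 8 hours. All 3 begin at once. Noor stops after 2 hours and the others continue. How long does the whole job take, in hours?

7/3 hours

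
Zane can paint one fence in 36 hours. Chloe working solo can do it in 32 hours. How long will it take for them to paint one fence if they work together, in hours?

Combined rate: 1/36 + 1/32 = (8 + 9)/288 = 17/288 per hour.
Time = 1 ÷ (17/288) = 288/17 hours.

288/17 hours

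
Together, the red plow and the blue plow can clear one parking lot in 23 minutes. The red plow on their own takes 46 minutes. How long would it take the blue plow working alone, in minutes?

46 minutes

Combined rate is 1/23 per minute.
Known contribution: 1/46 per minute.
So the blue plow's rate is 1/23 − 1/46 = 1/46, meaning 46 minutes alone.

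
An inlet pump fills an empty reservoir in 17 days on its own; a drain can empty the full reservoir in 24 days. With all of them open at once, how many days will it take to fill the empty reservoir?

408/7 days

Net rate = 1/17 − 1/24 = (24 − 17)/408 = 7/408 per day.
Filling time = 1 ÷ (7/408) = 408/7 days.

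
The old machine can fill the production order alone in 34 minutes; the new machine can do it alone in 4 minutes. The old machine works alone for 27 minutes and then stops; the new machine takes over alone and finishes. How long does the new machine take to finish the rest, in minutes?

In 27 minutes the old machine does 27/34 of the job, leaving 7/34.
The new machine works at 1/4 per minute, so finishing takes 7/34 ÷ 1/4 = 14/17 minutes.

14/17 minutes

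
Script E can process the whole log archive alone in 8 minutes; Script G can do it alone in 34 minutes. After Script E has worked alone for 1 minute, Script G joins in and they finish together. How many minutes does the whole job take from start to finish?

In 1 minute Script E does 1/8 of the job, leaving 7/8.
Script E and Script G together work at 21/136 per minute, so finishing takes 7/8 ÷ 21/136 = 17/3 minutes.
Total time = 1 + 17/3 = 20/3 minutes.

20/3 minutes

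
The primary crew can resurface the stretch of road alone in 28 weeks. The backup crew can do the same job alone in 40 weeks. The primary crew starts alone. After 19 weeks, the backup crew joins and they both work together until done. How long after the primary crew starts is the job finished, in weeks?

413/17 weeks

In the first 19 weeks the primary crew alone does 19/28 of the job, leaving 9/28.
Once everyone is working, combined rate: 1/28 + 1/40 = (10 + 7)/280 = 17/280 per week.
Remaining 9/28 at 17/280 per week takes 90/17 weeks.
Total from the start = 19 + 90/17 = 413/17 weeks.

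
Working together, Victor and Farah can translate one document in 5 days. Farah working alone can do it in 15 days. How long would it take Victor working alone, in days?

15/2 days

Combined rate is 1/5 per day.
Known contribution: 1/15 per day.
So Victor's rate is 1/5 − 1/15 = 2/15, meaning 15/2 days alone.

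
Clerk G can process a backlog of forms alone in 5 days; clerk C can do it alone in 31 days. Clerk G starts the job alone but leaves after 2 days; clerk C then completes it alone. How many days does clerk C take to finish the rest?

In 2 days clerk G does 2/5 of the job, leaving 3/5.
Clerk C works at 1/31 per day, so finishing takes 3/5 ÷ 1/31 = 93/5 days.

93/5 days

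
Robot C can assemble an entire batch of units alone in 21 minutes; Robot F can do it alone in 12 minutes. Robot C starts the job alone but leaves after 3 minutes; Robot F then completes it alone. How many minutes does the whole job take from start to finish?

93/7 minutes

In 3 minutes Robot C does 3/21 = 1/7 of the job, leaving 6/7.
Robot F works at 1/12 per minute, so finishing takes 6/7 ÷ 1/12 = 72/7 minutes.
Total time = 3 + 72/7 = 93/7 minutes.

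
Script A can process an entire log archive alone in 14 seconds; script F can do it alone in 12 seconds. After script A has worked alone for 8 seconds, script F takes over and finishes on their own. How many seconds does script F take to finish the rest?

36/7 seconds

In 8 seconds script A does 8/14 = 4/7 of the job, leaving 3/7.
Script F works at 1/12 per second, so finishing takes 3/7 ÷ 1/12 = 36/7 seconds.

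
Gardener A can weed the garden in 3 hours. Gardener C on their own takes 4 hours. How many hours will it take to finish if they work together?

12/7 hours

With two workers the combined time is the product over the sum: 3·4/(3+4) = 12/7 hours.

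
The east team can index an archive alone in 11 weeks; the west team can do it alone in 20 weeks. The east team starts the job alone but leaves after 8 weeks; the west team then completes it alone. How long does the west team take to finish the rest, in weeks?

In 8 weeks the east team does 8/11 of the job, leaving 3/11.
The west team works at 1/20 per week, so finishing takes 3/11 ÷ 1/20 = 60/11 weeks.

60/11 weeks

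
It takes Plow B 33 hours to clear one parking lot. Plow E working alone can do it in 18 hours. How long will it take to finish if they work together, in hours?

198/17 hours

With two workers the combined time is the product over the sum: 33·18/(33+18) = 594/51 = 198/17 hours.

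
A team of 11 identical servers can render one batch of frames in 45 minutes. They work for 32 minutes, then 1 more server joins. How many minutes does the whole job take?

One server does 1/495 of the job per minute.
After 32 minutes with 11 servers, 32/45 is done (13/45 left).
With 12 servers the rate is 12/495 = 4/165, so the rest takes 13/45 ÷ 4/165 = 143/12 minutes.
Total = 32 + 143/12 = 527/12 minutes.

527/12 minutes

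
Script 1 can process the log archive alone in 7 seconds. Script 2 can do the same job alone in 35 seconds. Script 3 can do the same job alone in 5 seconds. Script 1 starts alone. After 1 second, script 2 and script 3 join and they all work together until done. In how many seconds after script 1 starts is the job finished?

43/13 seconds

In the first 1 second script 1 alone does 1/7 of the job, leaving 6/7.
Once everyone is working, combined rate: 1/7 + 1/35 + 1/5 = (5 + 1 + 7)/35 = 13/35 per second.
Remaining 6/7 at 13/35 per second takes 30/13 seconds.
Total from the start = 1 + 30/13 = 43/13 seconds.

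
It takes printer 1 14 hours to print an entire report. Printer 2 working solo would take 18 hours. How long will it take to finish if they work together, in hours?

Combined rate: 1/14 + 1/18 = (9 + 7)/126 = 16/126 = 8/63 per hour.
Time = 1 ÷ (8/63) = 63/8 hours.

63/8 hours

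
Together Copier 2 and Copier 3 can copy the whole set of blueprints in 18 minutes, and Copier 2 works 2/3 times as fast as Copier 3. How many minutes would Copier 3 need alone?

30 minutes

Let Copier 3's rate be r; then Copier 2's rate is (2/3)r, so together (2/3 + 1)r = (5/3)r = 1/18.
Thus r = 1/30 per minute.
Copier 3 alone: 30 minutes; Copier 2 alone: 45 minutes.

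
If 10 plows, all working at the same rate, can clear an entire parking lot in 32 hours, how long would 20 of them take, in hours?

16 hours

Total work is 10·32 = 320 plow-hours.
With 20 plows: 320/20 = 16 hours.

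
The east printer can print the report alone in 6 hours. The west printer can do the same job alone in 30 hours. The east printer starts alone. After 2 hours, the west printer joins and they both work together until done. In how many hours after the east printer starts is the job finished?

16/3 hours

In the first 2 hours the east printer alone does 2/6 = 1/3 of the job, leaving 2/3.
Once everyone is working, combined rate: 1/6 + 1/30 = (5 + 1)/30 = 6/30 = 1/5 per hour.
Remaining 2/3 at 1/5 per hour takes 10/3 hours.
Total from the start = 2 + 10/3 = 16/3 hours.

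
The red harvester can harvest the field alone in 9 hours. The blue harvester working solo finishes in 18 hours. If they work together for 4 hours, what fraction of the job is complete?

Combined rate: 1/9 + 1/18 = (2 + 1)/18 = 3/18 = 1/6 per hour.
In 4 hours they complete 4·1/6 = 2/3 of the job.

2/3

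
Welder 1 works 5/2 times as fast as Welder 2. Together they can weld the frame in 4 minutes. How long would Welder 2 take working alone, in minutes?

Let Welder 2's rate be r; then Welder 1's rate is (5/2)r, so together (5/2 + 1)r = (7/2)r = 1/4.
Thus r = 1/14 per minute.
Welder 2 alone: 14 minutes; Welder 1 alone: 28/5 minutes.

14 minutes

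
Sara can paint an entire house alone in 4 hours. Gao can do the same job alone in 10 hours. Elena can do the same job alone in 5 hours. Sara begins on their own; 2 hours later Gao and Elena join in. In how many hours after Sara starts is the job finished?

32/11 hours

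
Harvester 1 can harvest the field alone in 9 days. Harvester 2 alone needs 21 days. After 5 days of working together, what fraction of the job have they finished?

Combined rate: 1/9 + 1/21 = (7 + 3)/63 = 10/63 per day.
In 5 days they complete 5·10/63 = 50/63 of the job.

50/63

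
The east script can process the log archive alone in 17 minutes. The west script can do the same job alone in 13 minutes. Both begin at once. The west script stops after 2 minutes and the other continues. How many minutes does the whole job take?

187/13 minutes

In the first 2 minutes the combined rate is 30/221, so 60/221 of the job is done, leaving 161/221.
After the west script leaves the rate is 1/17 per minute; the remaining 161/221 takes 161/13 minutes.
Total = 2 + 161/13 = 187/13 minutes.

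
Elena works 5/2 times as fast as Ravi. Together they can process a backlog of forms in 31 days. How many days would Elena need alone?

Let Ravi's rate be r; then Elena's rate is (5/2)r, so together (5/2 + 1)r = (7/2)r = 1/31.
Thus r = 2/217 per day.
Ravi alone: 217/2 days; Elena alone: 217/5 days.

217/5 days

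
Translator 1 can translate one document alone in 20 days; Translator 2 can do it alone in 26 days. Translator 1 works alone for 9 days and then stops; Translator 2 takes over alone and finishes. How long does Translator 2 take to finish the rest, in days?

143/10 days

In 9 days Translator 1 does 9/20 of the job, leaving 11/20.
Translator 2 works at 1/26 per day, so finishing takes 11/20 ÷ 1/26 = 143/10 days.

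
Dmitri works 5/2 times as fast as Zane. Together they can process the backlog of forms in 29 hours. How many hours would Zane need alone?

203/2 hours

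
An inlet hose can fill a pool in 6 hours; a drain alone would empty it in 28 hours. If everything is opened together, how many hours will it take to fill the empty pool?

84/11 hours

Net rate = 1/6 − 1/28 = (14 − 3)/84 = 11/84 per hour.
Filling time = 1 ÷ (11/84) = 84/11 hours.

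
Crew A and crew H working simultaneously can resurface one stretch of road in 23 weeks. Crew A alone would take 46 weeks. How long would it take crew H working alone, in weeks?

46 weeks

Combined rate is 1/23 per week.
Known contribution: 1/46 per week.
So crew H's rate is 1/23 − 1/46 = 1/46, meaning 46 weeks alone.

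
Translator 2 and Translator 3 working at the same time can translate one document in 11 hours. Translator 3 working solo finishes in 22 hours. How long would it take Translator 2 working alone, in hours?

22 hours

Combined rate is 1/11 per hour.
Known contribution: 1/22 per hour.
So Translator 2's rate is 1/11 − 1/22 = 1/22, meaning 22 hours alone.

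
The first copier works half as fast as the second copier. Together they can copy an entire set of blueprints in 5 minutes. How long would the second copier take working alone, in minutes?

Let the second copier's rate be r; then the first copier's rate is (1/2)r, so together (1/2 + 1)r = (3/2)r = 1/5.
Thus r = 2/15 per minute.
The second copier alone: 15/2 minutes; the first copier alone: 15 minutes.

15/2 minutes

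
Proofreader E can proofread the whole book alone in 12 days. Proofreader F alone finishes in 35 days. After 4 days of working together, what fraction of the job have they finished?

Combined rate: 1/12 + 1/35 = (35 + 12)/420 = 47/420 per day.
In 4 days they complete 4·47/420 = 47/105 of the job.

47/105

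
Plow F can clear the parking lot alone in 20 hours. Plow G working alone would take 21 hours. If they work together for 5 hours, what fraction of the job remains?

43/84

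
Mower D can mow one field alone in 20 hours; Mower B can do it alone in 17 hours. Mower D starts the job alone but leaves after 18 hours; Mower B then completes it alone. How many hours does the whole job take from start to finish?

In 18 hours Mower D does 18/20 = 9/10 of the job, leaving 1/10.
Mower B works at 1/17 per hour, so finishing takes 1/10 ÷ 1/17 = 17/10 hours.
Total time = 18 + 17/10 = 197/10 hours.

197/10 hours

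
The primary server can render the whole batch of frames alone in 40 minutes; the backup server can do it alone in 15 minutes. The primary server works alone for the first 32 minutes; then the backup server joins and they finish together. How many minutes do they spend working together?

24/11 minutes

In 32 minutes the primary server does 32/40 = 4/5 of the job, leaving 1/5.
The primary server and the backup server together work at 11/120 per minute, so finishing takes 1/5 ÷ 11/120 = 24/11 minutes.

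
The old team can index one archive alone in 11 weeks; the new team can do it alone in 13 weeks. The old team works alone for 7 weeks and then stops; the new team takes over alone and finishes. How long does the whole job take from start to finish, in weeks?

129/11 weeks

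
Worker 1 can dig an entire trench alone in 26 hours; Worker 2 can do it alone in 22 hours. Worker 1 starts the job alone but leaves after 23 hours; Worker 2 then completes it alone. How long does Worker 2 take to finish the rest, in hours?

In 23 hours Worker 1 does 23/26 of the job, leaving 3/26.
Worker 2 works at 1/22 per hour, so finishing takes 3/26 ÷ 1/22 = 33/13 hours.

33/13 hours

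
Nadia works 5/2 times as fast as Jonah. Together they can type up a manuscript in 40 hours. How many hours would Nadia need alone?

Let Jonah's rate be r; then Nadia's rate is (5/2)r, so together (5/2 + 1)r = (7/2)r = 1/40.
Thus r = 1/140 per hour.
Jonah alone: 140 hours; Nadia alone: 56 hours.

56 hours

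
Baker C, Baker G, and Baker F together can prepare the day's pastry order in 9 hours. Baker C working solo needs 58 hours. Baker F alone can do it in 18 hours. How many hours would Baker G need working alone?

Combined rate is 1/9 per hour.
Known contribution: 1/58 + 1/18 = (9 + 29)/522 = 38/522 = 19/261 per hour.
So Baker G's rate is 1/9 − 19/261 = 10/261, meaning 261/10 hours alone.

261/10 hours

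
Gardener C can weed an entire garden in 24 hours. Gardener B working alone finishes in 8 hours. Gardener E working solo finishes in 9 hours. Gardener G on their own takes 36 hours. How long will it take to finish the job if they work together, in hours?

36/11 hours

Combined rate: 1/24 + 1/8 + 1/9 + 1/36 = (3 + 9 + 8 + 2)/72 = 22/72 = 11/36 per hour.
Time = 1 ÷ (11/36) = 36/11 hours.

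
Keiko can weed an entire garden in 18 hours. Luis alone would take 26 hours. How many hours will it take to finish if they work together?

With two workers the combined time is the product over the sum: 18·26/(18+26) = 468/44 = 117/11 hours.

117/11 hours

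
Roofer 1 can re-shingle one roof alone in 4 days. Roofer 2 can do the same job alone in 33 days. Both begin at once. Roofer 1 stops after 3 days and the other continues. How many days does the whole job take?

33/4 days

In the first 3 days the combined rate is 37/132, so 37/44 of the job is done, leaving 7/44.
After roofer 1 leaves the rate is 1/33 per day; the remaining 7/44 takes 21/4 days.
Total = 3 + 21/4 = 33/4 days.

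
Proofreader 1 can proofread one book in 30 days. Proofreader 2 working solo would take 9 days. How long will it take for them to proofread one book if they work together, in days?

Combined rate: 1/30 + 1/9 = (3 + 10)/90 = 13/90 per day.
Time = 1 ÷ (13/90) = 90/13 days.

90/13 days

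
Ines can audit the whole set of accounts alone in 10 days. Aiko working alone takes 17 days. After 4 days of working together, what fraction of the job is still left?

31/85

Combined rate: 1/10 + 1/17 = (17 + 10)/170 = 27/170 per day.
In 4 days they complete 4·27/170 = 54/85 of the job.
So 31/85 remains.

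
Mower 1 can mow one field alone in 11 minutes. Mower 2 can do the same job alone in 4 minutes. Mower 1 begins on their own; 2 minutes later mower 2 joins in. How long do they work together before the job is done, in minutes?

In the first 2 minutes mower 1 alone does 2/11 of the job, leaving 9/11.
Once everyone is working, combined rate: 1/11 + 1/4 = (4 + 11)/44 = 15/44 per minute.
Remaining 9/11 at 15/44 per minute takes 12/5 minutes.

12/5 minutes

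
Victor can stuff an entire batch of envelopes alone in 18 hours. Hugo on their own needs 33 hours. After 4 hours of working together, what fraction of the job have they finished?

34/99

Combined rate: 1/18 + 1/33 = (11 + 6)/198 = 17/198 per hour.
In 4 hours they complete 4·17/198 = 34/99 of the job.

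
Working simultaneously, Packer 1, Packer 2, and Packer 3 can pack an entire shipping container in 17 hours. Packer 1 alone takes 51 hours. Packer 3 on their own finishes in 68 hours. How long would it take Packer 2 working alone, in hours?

204/5 hours

Combined rate is 1/17 per hour.
Known contribution: 1/51 + 1/68 = (4 + 3)/204 = 7/204 per hour.
So Packer 2's rate is 1/17 − 7/204 = 5/204, meaning 204/5 hours alone.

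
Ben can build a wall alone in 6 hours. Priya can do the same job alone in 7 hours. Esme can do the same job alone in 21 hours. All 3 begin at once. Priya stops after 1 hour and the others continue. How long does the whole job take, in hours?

In the first 1 hour the combined rate is 5/14, so 5/14 of the job is done, leaving 9/14.
After Priya leaves the rate is 3/14 per hour; the remaining 9/14 takes 3 hours.
Total = 1 + 3 = 4 hours.

4 hours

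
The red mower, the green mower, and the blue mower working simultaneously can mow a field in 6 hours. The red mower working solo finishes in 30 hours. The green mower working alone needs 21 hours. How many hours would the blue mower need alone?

35/3 hours

Combined rate is 1/6 per hour.
Known contribution: 1/30 + 1/21 = (7 + 10)/210 = 17/210 per hour.
So the blue mower's rate is 1/6 − 17/210 = 3/35, meaning 35/3 hours alone.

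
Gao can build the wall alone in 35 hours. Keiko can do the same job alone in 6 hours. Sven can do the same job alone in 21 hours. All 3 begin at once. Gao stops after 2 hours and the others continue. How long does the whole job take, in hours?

22/5 hours

In the first 2 hours the combined rate is 17/70, so 17/35 of the job is done, leaving 18/35.
After Gao leaves the rate is 3/14 per hour; the remaining 18/35 takes 12/5 hours.
Total = 2 + 12/5 = 22/5 hours.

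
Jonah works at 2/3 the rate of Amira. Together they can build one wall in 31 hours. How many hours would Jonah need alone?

Let Amira's rate be r; then Jonah's rate is (2/3)r, so together (2/3 + 1)r = (5/3)r = 1/31.
Thus r = 3/155 per hour.
Amira alone: 155/3 hours; Jonah alone: 155/2 hours.

155/2 hours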